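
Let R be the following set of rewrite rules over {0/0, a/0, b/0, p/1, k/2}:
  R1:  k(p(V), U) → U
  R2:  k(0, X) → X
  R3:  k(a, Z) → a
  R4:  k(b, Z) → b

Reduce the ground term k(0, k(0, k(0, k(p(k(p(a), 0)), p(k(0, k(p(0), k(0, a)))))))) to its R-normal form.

p(a)

1. k(0, k(0, k(0, k(p(k(p(a), 0)), p(k(0, k(p(0), k(0, a))))))))  →  k(0, k(0, k(p(k(p(a), 0)), p(k(0, k(p(0), k(0, a)))))))   [R2 at ε]
2. k(0, k(0, k(p(k(p(a), 0)), p(k(0, k(p(0), k(0, a)))))))  →  k(0, k(p(k(p(a), 0)), p(k(0, k(p(0), k(0, a))))))   [R2 at ε]
3. k(0, k(p(k(p(a), 0)), p(k(0, k(p(0), k(0, a))))))  →  k(p(k(p(a), 0)), p(k(0, k(p(0), k(0, a)))))   [R2 at ε]
4. k(p(k(p(a), 0)), p(k(0, k(p(0), k(0, a)))))  →  p(k(0, k(p(0), k(0, a))))   [R1 at ε]
5. p(k(0, k(p(0), k(0, a))))  →  p(k(p(0), k(0, a)))   [R2 at 1]
6. p(k(p(0), k(0, a)))  →  p(k(0, a))   [R1 at 1]
7. p(k(0, a))  →  p(a)   [R2 at 1]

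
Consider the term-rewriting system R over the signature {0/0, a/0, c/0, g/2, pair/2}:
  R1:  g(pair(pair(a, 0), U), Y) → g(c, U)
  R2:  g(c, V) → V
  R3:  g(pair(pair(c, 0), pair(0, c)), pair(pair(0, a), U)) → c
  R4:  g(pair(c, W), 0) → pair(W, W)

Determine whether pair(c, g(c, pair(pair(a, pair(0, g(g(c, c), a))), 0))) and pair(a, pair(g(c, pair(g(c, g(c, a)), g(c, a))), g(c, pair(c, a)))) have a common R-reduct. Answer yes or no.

no — NF(t₁) = pair(c, pair(pair(a, pair(0, a)), 0)), NF(t₂) = pair(a, pair(pair(a, a), pair(c, a)))

Reduce t₁ = pair(c, g(c, pair(pair(a, pair(0, g(g(c, c), a))), 0))):
1. pair(c, g(c, pair(pair(a, pair(0, g(g(c, c), a))), 0)))  →  pair(c, pair(pair(a, pair(0, g(g(c, c), a))), 0))   [R2 at 2]
2. pair(c, pair(pair(a, pair(0, g(g(c, c), a))), 0))  →  pair(c, pair(pair(a, pair(0, g(c, a))), 0))   [R2 at 2.1.2.2.1]
3. pair(c, pair(pair(a, pair(0, g(c, a))), 0))  →  pair(c, pair(pair(a, pair(0, a)), 0))   [R2 at 2.1.2.2]

Reduce t₂ = pair(a, pair(g(c, pair(g(c, g(c, a)), g(c, a))), g(c, pair(c, a)))):
1. pair(a, pair(g(c, pair(g(c, g(c, a)), g(c, a))), g(c, pair(c, a))))  →  pair(a, pair(pair(g(c, g(c, a)), g(c, a)), g(c, pair(c, a))))   [R2 at 2.1]
2. pair(a, pair(pair(g(c, g(c, a)), g(c, a)), g(c, pair(c, a))))  →  pair(a, pair(pair(g(c, a), g(c, a)), g(c, pair(c, a))))   [R2 at 2.1.1]
3. pair(a, pair(pair(g(c, a), g(c, a)), g(c, pair(c, a))))  →  pair(a, pair(pair(a, g(c, a)), g(c, pair(c, a))))   [R2 at 2.1.1]
4. pair(a, pair(pair(a, g(c, a)), g(c, pair(c, a))))  →  pair(a, pair(pair(a, a), g(c, pair(c, a))))   [R2 at 2.1.2]
5. pair(a, pair(pair(a, a), g(c, pair(c, a))))  →  pair(a, pair(pair(a, a), pair(c, a)))   [R2 at 2.2]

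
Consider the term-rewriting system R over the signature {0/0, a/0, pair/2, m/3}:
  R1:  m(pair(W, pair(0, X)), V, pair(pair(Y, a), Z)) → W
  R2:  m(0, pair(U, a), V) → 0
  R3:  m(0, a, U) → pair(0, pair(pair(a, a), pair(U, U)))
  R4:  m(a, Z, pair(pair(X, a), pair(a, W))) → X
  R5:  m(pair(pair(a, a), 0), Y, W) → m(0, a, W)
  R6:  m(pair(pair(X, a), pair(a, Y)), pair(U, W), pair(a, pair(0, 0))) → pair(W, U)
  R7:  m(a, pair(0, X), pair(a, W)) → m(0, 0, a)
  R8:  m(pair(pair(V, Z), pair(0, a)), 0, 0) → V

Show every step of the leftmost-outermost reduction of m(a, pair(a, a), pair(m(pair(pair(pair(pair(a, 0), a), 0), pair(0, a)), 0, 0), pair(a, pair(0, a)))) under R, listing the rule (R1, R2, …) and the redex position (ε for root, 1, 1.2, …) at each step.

pair(a, 0)

1. m(a, pair(a, a), pair(m(pair(pair(pair(pair(a, 0), a), 0), pair(0, a)), 0, 0), pair(a, pair(0, a))))  →  m(a, pair(a, a), pair(pair(pair(a, 0), a), pair(a, pair(0, a))))   [R8 at 3.1]
2. m(a, pair(a, a), pair(pair(pair(a, 0), a), pair(a, pair(0, a))))  →  pair(a, 0)   [R4 at ε]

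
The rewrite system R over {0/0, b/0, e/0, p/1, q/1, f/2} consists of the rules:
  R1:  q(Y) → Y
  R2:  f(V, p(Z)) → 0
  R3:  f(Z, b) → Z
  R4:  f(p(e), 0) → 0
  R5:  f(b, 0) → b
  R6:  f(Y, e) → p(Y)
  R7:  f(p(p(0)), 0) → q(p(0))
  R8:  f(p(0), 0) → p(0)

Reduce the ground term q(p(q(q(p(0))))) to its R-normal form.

1. q(p(q(q(p(0)))))  →  p(q(q(p(0))))   [R1 at ε]
2. p(q(q(p(0))))  →  p(q(p(0)))   [R1 at 1]
3. p(q(p(0)))  →  p(p(0))   [R1 at 1]

p(p(0))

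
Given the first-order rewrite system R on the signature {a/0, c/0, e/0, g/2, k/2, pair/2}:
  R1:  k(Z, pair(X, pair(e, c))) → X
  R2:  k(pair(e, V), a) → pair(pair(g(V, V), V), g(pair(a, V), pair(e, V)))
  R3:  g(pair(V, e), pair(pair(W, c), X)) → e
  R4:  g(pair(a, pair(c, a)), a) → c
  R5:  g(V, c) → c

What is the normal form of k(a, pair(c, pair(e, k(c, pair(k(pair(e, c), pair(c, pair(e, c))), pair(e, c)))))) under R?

c

1. k(a, pair(c, pair(e, k(c, pair(k(pair(e, c), pair(c, pair(e, c))), pair(e, c))))))  →  k(a, pair(c, pair(e, k(pair(e, c), pair(c, pair(e, c))))))   [R1 at 2.2.2]
2. k(a, pair(c, pair(e, k(pair(e, c), pair(c, pair(e, c))))))  →  k(a, pair(c, pair(e, c)))   [R1 at 2.2.2]
3. k(a, pair(c, pair(e, c)))  →  c   [R1 at ε]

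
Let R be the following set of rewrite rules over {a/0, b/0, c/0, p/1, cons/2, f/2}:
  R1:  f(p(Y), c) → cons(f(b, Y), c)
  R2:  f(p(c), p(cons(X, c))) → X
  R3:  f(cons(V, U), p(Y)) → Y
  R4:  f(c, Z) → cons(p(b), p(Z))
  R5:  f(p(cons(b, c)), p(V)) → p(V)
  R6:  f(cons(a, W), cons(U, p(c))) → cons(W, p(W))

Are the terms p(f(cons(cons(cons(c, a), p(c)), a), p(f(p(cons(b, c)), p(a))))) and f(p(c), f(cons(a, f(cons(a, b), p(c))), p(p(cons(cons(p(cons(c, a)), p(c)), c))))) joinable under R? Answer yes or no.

no — NF(t₁) = p(p(a)), NF(t₂) = cons(p(cons(c, a)), p(c))

Reduce t₁ = p(f(cons(cons(cons(c, a), p(c)), a), p(f(p(cons(b, c)), p(a))))):
1. p(f(cons(cons(cons(c, a), p(c)), a), p(f(p(cons(b, c)), p(a)))))  →  p(f(p(cons(b, c)), p(a)))   [R3 at 1]
2. p(f(p(cons(b, c)), p(a)))  →  p(p(a))   [R5 at 1]

Reduce t₂ = f(p(c), f(cons(a, f(cons(a, b), p(c))), p(p(cons(cons(p(cons(c, a)), p(c)), c))))):
1. f(p(c), f(cons(a, f(cons(a, b), p(c))), p(p(cons(cons(p(cons(c, a)), p(c)), c)))))  →  f(p(c), p(cons(cons(p(cons(c, a)), p(c)), c)))   [R3 at 2]
2. f(p(c), p(cons(cons(p(cons(c, a)), p(c)), c)))  →  cons(p(cons(c, a)), p(c))   [R2 at ε]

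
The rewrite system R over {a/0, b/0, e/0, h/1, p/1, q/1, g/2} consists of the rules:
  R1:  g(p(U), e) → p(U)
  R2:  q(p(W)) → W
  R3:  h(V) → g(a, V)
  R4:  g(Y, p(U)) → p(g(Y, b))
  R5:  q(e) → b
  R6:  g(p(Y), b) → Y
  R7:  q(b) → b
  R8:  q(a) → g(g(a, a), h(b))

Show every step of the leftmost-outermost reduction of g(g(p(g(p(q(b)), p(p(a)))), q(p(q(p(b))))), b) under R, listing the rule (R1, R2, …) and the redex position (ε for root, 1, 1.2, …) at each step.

b

1. g(g(p(g(p(q(b)), p(p(a)))), q(p(q(p(b))))), b)  →  g(g(p(p(g(p(q(b)), b))), q(p(q(p(b))))), b)   [R4 at 1.1.1]
2. g(g(p(p(g(p(q(b)), b))), q(p(q(p(b))))), b)  →  g(g(p(p(q(b))), q(p(q(p(b))))), b)   [R6 at 1.1.1.1]
3. g(g(p(p(q(b))), q(p(q(p(b))))), b)  →  g(g(p(p(b)), q(p(q(p(b))))), b)   [R7 at 1.1.1.1]
4. g(g(p(p(b)), q(p(q(p(b))))), b)  →  g(g(p(p(b)), q(p(b))), b)   [R2 at 1.2]
5. g(g(p(p(b)), q(p(b))), b)  →  g(g(p(p(b)), b), b)   [R2 at 1.2]
6. g(g(p(p(b)), b), b)  →  g(p(b), b)   [R6 at 1]
7. g(p(b), b)  →  b   [R6 at ε]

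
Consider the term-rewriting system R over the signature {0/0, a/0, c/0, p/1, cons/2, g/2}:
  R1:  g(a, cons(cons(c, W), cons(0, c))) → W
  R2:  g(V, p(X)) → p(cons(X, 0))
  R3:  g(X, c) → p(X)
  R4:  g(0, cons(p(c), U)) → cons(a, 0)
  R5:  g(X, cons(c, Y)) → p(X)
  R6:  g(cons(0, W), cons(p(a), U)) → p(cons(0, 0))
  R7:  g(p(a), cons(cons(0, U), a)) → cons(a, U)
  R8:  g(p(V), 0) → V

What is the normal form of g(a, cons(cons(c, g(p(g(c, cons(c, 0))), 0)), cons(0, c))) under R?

p(c)

1. g(a, cons(cons(c, g(p(g(c, cons(c, 0))), 0)), cons(0, c)))  →  g(p(g(c, cons(c, 0))), 0)   [R1 at ε]
2. g(p(g(c, cons(c, 0))), 0)  →  g(c, cons(c, 0))   [R8 at ε]
3. g(c, cons(c, 0))  →  p(c)   [R5 at ε]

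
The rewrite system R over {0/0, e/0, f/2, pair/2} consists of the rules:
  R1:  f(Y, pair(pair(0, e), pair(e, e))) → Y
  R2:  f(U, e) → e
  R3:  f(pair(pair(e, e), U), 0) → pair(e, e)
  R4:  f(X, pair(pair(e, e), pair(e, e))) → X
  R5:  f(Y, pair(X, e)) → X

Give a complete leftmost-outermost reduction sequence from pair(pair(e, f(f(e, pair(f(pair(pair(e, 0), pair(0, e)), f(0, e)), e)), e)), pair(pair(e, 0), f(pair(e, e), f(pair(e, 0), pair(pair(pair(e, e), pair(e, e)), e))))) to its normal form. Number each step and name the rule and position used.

pair(pair(e, e), pair(pair(e, 0), pair(e, e)))

1. pair(pair(e, f(f(e, pair(f(pair(pair(e, 0), pair(0, e)), f(0, e)), e)), e)), pair(pair(e, 0), f(pair(e, e), f(pair(e, 0), pair(pair(pair(e, e), pair(e, e)), e)))))  →  pair(pair(e, e), pair(pair(e, 0), f(pair(e, e), f(pair(e, 0), pair(pair(pair(e, e), pair(e, e)), e)))))   [R2 at 1.2]
2. pair(pair(e, e), pair(pair(e, 0), f(pair(e, e), f(pair(e, 0), pair(pair(pair(e, e), pair(e, e)), e)))))  →  pair(pair(e, e), pair(pair(e, 0), f(pair(e, e), pair(pair(e, e), pair(e, e)))))   [R5 at 2.2.2]
3. pair(pair(e, e), pair(pair(e, 0), f(pair(e, e), pair(pair(e, e), pair(e, e)))))  →  pair(pair(e, e), pair(pair(e, 0), pair(e, e)))   [R4 at 2.2]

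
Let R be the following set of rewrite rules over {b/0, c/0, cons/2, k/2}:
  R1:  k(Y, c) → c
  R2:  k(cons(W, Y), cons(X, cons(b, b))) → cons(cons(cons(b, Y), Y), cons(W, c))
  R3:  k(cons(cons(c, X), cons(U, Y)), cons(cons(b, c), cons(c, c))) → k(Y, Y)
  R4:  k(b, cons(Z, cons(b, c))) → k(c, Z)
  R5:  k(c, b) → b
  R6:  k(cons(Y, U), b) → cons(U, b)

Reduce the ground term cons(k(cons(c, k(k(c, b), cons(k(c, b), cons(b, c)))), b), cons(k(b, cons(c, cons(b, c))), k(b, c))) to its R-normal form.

1. cons(k(cons(c, k(k(c, b), cons(k(c, b), cons(b, c)))), b), cons(k(b, cons(c, cons(b, c))), k(b, c)))  →  cons(cons(k(k(c, b), cons(k(c, b), cons(b, c))), b), cons(k(b, cons(c, cons(b, c))), k(b, c)))   [R6 at 1]
2. cons(cons(k(k(c, b), cons(k(c, b), cons(b, c))), b), cons(k(b, cons(c, cons(b, c))), k(b, c)))  →  cons(cons(k(b, cons(k(c, b), cons(b, c))), b), cons(k(b, cons(c, cons(b, c))), k(b, c)))   [R5 at 1.1.1]
3. cons(cons(k(b, cons(k(c, b), cons(b, c))), b), cons(k(b, cons(c, cons(b, c))), k(b, c)))  →  cons(cons(k(c, k(c, b)), b), cons(k(b, cons(c, cons(b, c))), k(b, c)))   [R4 at 1.1]
4. cons(cons(k(c, k(c, b)), b), cons(k(b, cons(c, cons(b, c))), k(b, c)))  →  cons(cons(k(c, b), b), cons(k(b, cons(c, cons(b, c))), k(b, c)))   [R5 at 1.1.2]
5. cons(cons(k(c, b), b), cons(k(b, cons(c, cons(b, c))), k(b, c)))  →  cons(cons(b, b), cons(k(b, cons(c, cons(b, c))), k(b, c)))   [R5 at 1.1]
6. cons(cons(b, b), cons(k(b, cons(c, cons(b, c))), k(b, c)))  →  cons(cons(b, b), cons(k(c, c), k(b, c)))   [R4 at 2.1]
7. cons(cons(b, b), cons(k(c, c), k(b, c)))  →  cons(cons(b, b), cons(c, k(b, c)))   [R1 at 2.1]
8. cons(cons(b, b), cons(c, k(b, c)))  →  cons(cons(b, b), cons(c, c))   [R1 at 2.2]

cons(cons(b, b), cons(c, c))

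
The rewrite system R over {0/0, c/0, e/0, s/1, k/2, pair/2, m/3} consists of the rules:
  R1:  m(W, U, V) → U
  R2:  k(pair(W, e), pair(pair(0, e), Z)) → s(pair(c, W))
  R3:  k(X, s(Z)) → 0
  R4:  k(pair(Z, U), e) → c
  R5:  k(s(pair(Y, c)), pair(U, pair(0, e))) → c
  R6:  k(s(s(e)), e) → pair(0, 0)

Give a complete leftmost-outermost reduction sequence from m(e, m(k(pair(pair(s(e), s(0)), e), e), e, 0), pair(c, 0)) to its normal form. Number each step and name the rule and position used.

e

1. m(e, m(k(pair(pair(s(e), s(0)), e), e), e, 0), pair(c, 0))  →  m(k(pair(pair(s(e), s(0)), e), e), e, 0)   [R1 at ε]
2. m(k(pair(pair(s(e), s(0)), e), e), e, 0)  →  e   [R1 at ε]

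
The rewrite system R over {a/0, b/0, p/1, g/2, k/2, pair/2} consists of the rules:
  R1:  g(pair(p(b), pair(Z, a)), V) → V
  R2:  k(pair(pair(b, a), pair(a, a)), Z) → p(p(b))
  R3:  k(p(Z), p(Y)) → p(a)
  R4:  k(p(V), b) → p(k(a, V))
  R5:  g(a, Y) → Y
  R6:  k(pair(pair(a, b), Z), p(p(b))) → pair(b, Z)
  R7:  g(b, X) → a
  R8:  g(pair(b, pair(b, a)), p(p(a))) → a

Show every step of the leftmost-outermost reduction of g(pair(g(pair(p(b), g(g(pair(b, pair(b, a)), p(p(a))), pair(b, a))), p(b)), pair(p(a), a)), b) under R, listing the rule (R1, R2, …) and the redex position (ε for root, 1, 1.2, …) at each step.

b

1. g(pair(g(pair(p(b), g(g(pair(b, pair(b, a)), p(p(a))), pair(b, a))), p(b)), pair(p(a), a)), b)  →  g(pair(g(pair(p(b), g(a, pair(b, a))), p(b)), pair(p(a), a)), b)   [R8 at 1.1.1.2.1]
2. g(pair(g(pair(p(b), g(a, pair(b, a))), p(b)), pair(p(a), a)), b)  →  g(pair(g(pair(p(b), pair(b, a)), p(b)), pair(p(a), a)), b)   [R5 at 1.1.1.2]
3. g(pair(g(pair(p(b), pair(b, a)), p(b)), pair(p(a), a)), b)  →  g(pair(p(b), pair(p(a), a)), b)   [R1 at 1.1]
4. g(pair(p(b), pair(p(a), a)), b)  →  b   [R1 at ε]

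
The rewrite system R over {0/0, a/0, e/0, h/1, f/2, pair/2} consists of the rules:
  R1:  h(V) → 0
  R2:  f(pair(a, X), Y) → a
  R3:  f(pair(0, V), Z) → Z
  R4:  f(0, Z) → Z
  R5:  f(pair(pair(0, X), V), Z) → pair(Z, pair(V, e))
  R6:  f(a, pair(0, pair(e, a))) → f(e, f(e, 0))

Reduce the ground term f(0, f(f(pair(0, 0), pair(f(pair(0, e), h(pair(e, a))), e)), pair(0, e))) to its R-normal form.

1. f(0, f(f(pair(0, 0), pair(f(pair(0, e), h(pair(e, a))), e)), pair(0, e)))  →  f(f(pair(0, 0), pair(f(pair(0, e), h(pair(e, a))), e)), pair(0, e))   [R4 at ε]
2. f(f(pair(0, 0), pair(f(pair(0, e), h(pair(e, a))), e)), pair(0, e))  →  f(pair(f(pair(0, e), h(pair(e, a))), e), pair(0, e))   [R3 at 1]
3. f(pair(f(pair(0, e), h(pair(e, a))), e), pair(0, e))  →  f(pair(h(pair(e, a)), e), pair(0, e))   [R3 at 1.1]
4. f(pair(h(pair(e, a)), e), pair(0, e))  →  f(pair(0, e), pair(0, e))   [R1 at 1.1]
5. f(pair(0, e), pair(0, e))  →  pair(0, e)   [R3 at ε]

pair(0, e)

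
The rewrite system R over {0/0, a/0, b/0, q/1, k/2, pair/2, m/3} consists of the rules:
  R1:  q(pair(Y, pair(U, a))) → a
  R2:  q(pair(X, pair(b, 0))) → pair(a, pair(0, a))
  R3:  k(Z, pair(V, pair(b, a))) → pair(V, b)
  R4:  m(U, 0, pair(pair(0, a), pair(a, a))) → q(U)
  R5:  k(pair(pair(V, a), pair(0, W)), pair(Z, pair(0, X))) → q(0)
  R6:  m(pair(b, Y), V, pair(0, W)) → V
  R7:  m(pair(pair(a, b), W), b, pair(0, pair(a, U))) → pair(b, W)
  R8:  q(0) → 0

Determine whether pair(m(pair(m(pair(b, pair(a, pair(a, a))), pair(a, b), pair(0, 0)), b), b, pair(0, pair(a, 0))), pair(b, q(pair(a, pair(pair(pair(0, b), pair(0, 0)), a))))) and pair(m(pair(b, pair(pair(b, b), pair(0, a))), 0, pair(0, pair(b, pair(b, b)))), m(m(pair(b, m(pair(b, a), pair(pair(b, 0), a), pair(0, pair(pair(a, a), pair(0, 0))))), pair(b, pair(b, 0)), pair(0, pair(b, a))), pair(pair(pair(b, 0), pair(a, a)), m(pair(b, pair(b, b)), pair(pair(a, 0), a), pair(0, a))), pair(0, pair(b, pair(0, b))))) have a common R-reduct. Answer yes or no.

Reduce t₁ = pair(m(pair(m(pair(b, pair(a, pair(a, a))), pair(a, b), pair(0, 0)), b), b, pair(0, pair(a, 0))), pair(b, q(pair(a, pair(pair(pair(0, b), pair(0, 0)), a))))):
1. pair(m(pair(m(pair(b, pair(a, pair(a, a))), pair(a, b), pair(0, 0)), b), b, pair(0, pair(a, 0))), pair(b, q(pair(a, pair(pair(pair(0, b), pair(0, 0)), a)))))  →  pair(m(pair(pair(a, b), b), b, pair(0, pair(a, 0))), pair(b, q(pair(a, pair(pair(pair(0, b), pair(0, 0)), a)))))   [R6 at 1.1.1]
2. pair(m(pair(pair(a, b), b), b, pair(0, pair(a, 0))), pair(b, q(pair(a, pair(pair(pair(0, b), pair(0, 0)), a)))))  →  pair(pair(b, b), pair(b, q(pair(a, pair(pair(pair(0, b), pair(0, 0)), a)))))   [R7 at 1]
3. pair(pair(b, b), pair(b, q(pair(a, pair(pair(pair(0, b), pair(0, 0)), a)))))  →  pair(pair(b, b), pair(b, a))   [R1 at 2.2]

Reduce t₂ = pair(m(pair(b, pair(pair(b, b), pair(0, a))), 0, pair(0, pair(b, pair(b, b)))), m(m(pair(b, m(pair(b, a), pair(pair(b, 0), a), pair(0, pair(pair(a, a), pair(0, 0))))), pair(b, pair(b, 0)), pair(0, pair(b, a))), pair(pair(pair(b, 0), pair(a, a)), m(pair(b, pair(b, b)), pair(pair(a, 0), a), pair(0, a))), pair(0, pair(b, pair(0, b))))):
1. pair(m(pair(b, pair(pair(b, b), pair(0, a))), 0, pair(0, pair(b, pair(b, b)))), m(m(pair(b, m(pair(b, a), pair(pair(b, 0), a), pair(0, pair(pair(a, a), pair(0, 0))))), pair(b, pair(b, 0)), pair(0, pair(b, a))), pair(pair(pair(b, 0), pair(a, a)), m(pair(b, pair(b, b)), pair(pair(a, 0), a), pair(0, a))), pair(0, pair(b, pair(0, b)))))  →  pair(0, m(m(pair(b, m(pair(b, a), pair(pair(b, 0), a), pair(0, pair(pair(a, a), pair(0, 0))))), pair(b, pair(b, 0)), pair(0, pair(b, a))), pair(pair(pair(b, 0), pair(a, a)), m(pair(b, pair(b, b)), pair(pair(a, 0), a), pair(0, a))), pair(0, pair(b, pair(0, b)))))   [R6 at 1]
2. pair(0, m(m(pair(b, m(pair(b, a), pair(pair(b, 0), a), pair(0, pair(pair(a, a), pair(0, 0))))), pair(b, pair(b, 0)), pair(0, pair(b, a))), pair(pair(pair(b, 0), pair(a, a)), m(pair(b, pair(b, b)), pair(pair(a, 0), a), pair(0, a))), pair(0, pair(b, pair(0, b)))))  →  pair(0, m(pair(b, pair(b, 0)), pair(pair(pair(b, 0), pair(a, a)), m(pair(b, pair(b, b)), pair(pair(a, 0), a), pair(0, a))), pair(0, pair(b, pair(0, b)))))   [R6 at 2.1]
3. pair(0, m(pair(b, pair(b, 0)), pair(pair(pair(b, 0), pair(a, a)), m(pair(b, pair(b, b)), pair(pair(a, 0), a), pair(0, a))), pair(0, pair(b, pair(0, b)))))  →  pair(0, pair(pair(pair(b, 0), pair(a, a)), m(pair(b, pair(b, b)), pair(pair(a, 0), a), pair(0, a))))   [R6 at 2]
4. pair(0, pair(pair(pair(b, 0), pair(a, a)), m(pair(b, pair(b, b)), pair(pair(a, 0), a), pair(0, a))))  →  pair(0, pair(pair(pair(b, 0), pair(a, a)), pair(pair(a, 0), a)))   [R6 at 2.2]

no — NF(t₁) = pair(pair(b, b), pair(b, a)), NF(t₂) = pair(0, pair(pair(pair(b, 0), pair(a, a)), pair(pair(a, 0), a)))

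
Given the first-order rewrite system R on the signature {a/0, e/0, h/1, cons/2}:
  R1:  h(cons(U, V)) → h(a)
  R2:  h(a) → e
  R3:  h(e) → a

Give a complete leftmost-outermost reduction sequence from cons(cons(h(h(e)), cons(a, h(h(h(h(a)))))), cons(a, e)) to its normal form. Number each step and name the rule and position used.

1. cons(cons(h(h(e)), cons(a, h(h(h(h(a)))))), cons(a, e))  →  cons(cons(h(a), cons(a, h(h(h(h(a)))))), cons(a, e))   [R3 at 1.1.1]
2. cons(cons(h(a), cons(a, h(h(h(h(a)))))), cons(a, e))  →  cons(cons(e, cons(a, h(h(h(h(a)))))), cons(a, e))   [R2 at 1.1]
3. cons(cons(e, cons(a, h(h(h(h(a)))))), cons(a, e))  →  cons(cons(e, cons(a, h(h(h(e))))), cons(a, e))   [R2 at 1.2.2.1.1.1]
4. cons(cons(e, cons(a, h(h(h(e))))), cons(a, e))  →  cons(cons(e, cons(a, h(h(a)))), cons(a, e))   [R3 at 1.2.2.1.1]
5. cons(cons(e, cons(a, h(h(a)))), cons(a, e))  →  cons(cons(e, cons(a, h(e))), cons(a, e))   [R2 at 1.2.2.1]
6. cons(cons(e, cons(a, h(e))), cons(a, e))  →  cons(cons(e, cons(a, a)), cons(a, e))   [R3 at 1.2.2]

cons(cons(e, cons(a, a)), cons(a, e))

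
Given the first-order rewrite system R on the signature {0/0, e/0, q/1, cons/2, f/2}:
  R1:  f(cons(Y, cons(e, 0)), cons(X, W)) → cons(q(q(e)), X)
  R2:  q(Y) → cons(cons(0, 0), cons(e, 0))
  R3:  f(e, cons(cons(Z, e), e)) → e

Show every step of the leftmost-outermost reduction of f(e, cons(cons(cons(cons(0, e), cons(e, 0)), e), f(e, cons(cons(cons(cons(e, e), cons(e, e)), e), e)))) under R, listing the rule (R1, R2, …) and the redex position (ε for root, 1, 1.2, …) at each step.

e

1. f(e, cons(cons(cons(cons(0, e), cons(e, 0)), e), f(e, cons(cons(cons(cons(e, e), cons(e, e)), e), e))))  →  f(e, cons(cons(cons(cons(0, e), cons(e, 0)), e), e))   [R3 at 2.2]
2. f(e, cons(cons(cons(cons(0, e), cons(e, 0)), e), e))  →  e   [R3 at ε]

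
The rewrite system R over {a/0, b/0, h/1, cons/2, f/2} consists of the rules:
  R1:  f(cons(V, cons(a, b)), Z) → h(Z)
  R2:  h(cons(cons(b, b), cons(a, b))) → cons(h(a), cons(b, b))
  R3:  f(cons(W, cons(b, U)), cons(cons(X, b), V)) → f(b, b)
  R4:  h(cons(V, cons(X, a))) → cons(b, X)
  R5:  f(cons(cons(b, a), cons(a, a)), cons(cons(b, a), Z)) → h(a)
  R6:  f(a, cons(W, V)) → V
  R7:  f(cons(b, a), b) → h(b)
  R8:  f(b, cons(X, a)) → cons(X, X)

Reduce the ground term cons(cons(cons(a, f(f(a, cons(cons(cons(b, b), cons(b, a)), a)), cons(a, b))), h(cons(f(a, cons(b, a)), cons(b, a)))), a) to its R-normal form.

cons(cons(cons(a, b), cons(b, b)), a)

1. cons(cons(cons(a, f(f(a, cons(cons(cons(b, b), cons(b, a)), a)), cons(a, b))), h(cons(f(a, cons(b, a)), cons(b, a)))), a)  →  cons(cons(cons(a, f(a, cons(a, b))), h(cons(f(a, cons(b, a)), cons(b, a)))), a)   [R6 at 1.1.2.1]
2. cons(cons(cons(a, f(a, cons(a, b))), h(cons(f(a, cons(b, a)), cons(b, a)))), a)  →  cons(cons(cons(a, b), h(cons(f(a, cons(b, a)), cons(b, a)))), a)   [R6 at 1.1.2]
3. cons(cons(cons(a, b), h(cons(f(a, cons(b, a)), cons(b, a)))), a)  →  cons(cons(cons(a, b), cons(b, b)), a)   [R4 at 1.2]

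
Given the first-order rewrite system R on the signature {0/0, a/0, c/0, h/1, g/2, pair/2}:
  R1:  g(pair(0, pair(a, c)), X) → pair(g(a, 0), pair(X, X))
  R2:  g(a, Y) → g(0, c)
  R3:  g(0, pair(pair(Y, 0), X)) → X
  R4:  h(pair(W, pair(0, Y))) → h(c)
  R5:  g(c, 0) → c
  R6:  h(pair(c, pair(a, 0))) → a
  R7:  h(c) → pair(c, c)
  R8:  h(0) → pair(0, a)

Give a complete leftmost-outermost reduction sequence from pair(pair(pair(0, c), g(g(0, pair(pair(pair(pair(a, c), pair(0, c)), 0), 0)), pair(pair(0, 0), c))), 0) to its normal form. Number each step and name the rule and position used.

pair(pair(pair(0, c), c), 0)

1. pair(pair(pair(0, c), g(g(0, pair(pair(pair(pair(a, c), pair(0, c)), 0), 0)), pair(pair(0, 0), c))), 0)  →  pair(pair(pair(0, c), g(0, pair(pair(0, 0), c))), 0)   [R3 at 1.2.1]
2. pair(pair(pair(0, c), g(0, pair(pair(0, 0), c))), 0)  →  pair(pair(pair(0, c), c), 0)   [R3 at 1.2]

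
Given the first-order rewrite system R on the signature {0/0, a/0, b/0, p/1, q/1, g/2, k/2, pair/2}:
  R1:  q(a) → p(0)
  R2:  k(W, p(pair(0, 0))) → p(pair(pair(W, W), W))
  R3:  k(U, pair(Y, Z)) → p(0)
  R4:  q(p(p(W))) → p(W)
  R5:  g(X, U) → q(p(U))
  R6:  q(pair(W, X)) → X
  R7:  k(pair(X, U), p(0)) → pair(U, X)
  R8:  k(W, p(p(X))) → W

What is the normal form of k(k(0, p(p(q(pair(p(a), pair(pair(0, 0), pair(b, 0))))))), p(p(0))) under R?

0

1. k(k(0, p(p(q(pair(p(a), pair(pair(0, 0), pair(b, 0))))))), p(p(0)))  →  k(0, p(p(q(pair(p(a), pair(pair(0, 0), pair(b, 0)))))))   [R8 at ε]
2. k(0, p(p(q(pair(p(a), pair(pair(0, 0), pair(b, 0)))))))  →  0   [R8 at ε]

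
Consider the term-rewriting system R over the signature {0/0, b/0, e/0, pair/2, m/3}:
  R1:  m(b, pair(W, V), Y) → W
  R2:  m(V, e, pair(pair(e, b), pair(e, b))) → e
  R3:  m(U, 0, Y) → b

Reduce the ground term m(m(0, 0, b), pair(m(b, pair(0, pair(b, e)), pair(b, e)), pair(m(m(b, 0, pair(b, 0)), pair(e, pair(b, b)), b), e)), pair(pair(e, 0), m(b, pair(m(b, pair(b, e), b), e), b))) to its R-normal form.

0

1. m(m(0, 0, b), pair(m(b, pair(0, pair(b, e)), pair(b, e)), pair(m(m(b, 0, pair(b, 0)), pair(e, pair(b, b)), b), e)), pair(pair(e, 0), m(b, pair(m(b, pair(b, e), b), e), b)))  →  m(b, pair(m(b, pair(0, pair(b, e)), pair(b, e)), pair(m(m(b, 0, pair(b, 0)), pair(e, pair(b, b)), b), e)), pair(pair(e, 0), m(b, pair(m(b, pair(b, e), b), e), b)))   [R3 at 1]
2. m(b, pair(m(b, pair(0, pair(b, e)), pair(b, e)), pair(m(m(b, 0, pair(b, 0)), pair(e, pair(b, b)), b), e)), pair(pair(e, 0), m(b, pair(m(b, pair(b, e), b), e), b)))  →  m(b, pair(0, pair(b, e)), pair(b, e))   [R1 at ε]
3. m(b, pair(0, pair(b, e)), pair(b, e))  →  0   [R1 at ε]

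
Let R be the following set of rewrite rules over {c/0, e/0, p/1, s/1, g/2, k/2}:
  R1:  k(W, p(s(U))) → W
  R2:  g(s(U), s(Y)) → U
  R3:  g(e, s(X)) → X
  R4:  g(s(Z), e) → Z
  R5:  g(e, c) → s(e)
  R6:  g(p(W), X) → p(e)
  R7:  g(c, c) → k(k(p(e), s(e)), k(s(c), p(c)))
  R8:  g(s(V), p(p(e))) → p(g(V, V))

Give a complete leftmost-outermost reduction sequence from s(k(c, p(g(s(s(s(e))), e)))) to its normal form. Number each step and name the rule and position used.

s(c)

1. s(k(c, p(g(s(s(s(e))), e))))  →  s(k(c, p(s(s(e)))))   [R4 at 1.2.1]
2. s(k(c, p(s(s(e)))))  →  s(c)   [R1 at 1]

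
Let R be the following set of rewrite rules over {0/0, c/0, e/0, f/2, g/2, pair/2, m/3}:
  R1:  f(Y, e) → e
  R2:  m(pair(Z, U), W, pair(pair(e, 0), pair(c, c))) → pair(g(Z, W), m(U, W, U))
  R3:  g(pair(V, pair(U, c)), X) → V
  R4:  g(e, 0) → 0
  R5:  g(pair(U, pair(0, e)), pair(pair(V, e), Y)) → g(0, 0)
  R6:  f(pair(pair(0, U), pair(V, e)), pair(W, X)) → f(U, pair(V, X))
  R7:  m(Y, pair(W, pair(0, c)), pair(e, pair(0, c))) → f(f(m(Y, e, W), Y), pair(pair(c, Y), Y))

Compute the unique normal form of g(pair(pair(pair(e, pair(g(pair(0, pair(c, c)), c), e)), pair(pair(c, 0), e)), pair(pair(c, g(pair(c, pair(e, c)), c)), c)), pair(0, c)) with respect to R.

1. g(pair(pair(pair(e, pair(g(pair(0, pair(c, c)), c), e)), pair(pair(c, 0), e)), pair(pair(c, g(pair(c, pair(e, c)), c)), c)), pair(0, c))  →  pair(pair(e, pair(g(pair(0, pair(c, c)), c), e)), pair(pair(c, 0), e))   [R3 at ε]
2. pair(pair(e, pair(g(pair(0, pair(c, c)), c), e)), pair(pair(c, 0), e))  →  pair(pair(e, pair(0, e)), pair(pair(c, 0), e))   [R3 at 1.2.1]

pair(pair(e, pair(0, e)), pair(pair(c, 0), e))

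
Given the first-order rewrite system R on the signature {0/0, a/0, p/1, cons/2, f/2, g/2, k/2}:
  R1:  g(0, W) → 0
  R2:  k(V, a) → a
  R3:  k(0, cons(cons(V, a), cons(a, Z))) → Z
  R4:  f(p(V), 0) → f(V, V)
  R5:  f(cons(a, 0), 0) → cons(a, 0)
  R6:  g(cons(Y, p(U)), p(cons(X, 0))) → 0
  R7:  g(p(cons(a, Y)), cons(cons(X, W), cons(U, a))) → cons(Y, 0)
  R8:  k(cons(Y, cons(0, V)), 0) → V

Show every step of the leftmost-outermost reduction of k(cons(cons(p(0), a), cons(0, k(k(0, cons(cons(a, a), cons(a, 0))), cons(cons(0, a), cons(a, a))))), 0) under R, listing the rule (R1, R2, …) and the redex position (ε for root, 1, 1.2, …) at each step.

a

1. k(cons(cons(p(0), a), cons(0, k(k(0, cons(cons(a, a), cons(a, 0))), cons(cons(0, a), cons(a, a))))), 0)  →  k(k(0, cons(cons(a, a), cons(a, 0))), cons(cons(0, a), cons(a, a)))   [R8 at ε]
2. k(k(0, cons(cons(a, a), cons(a, 0))), cons(cons(0, a), cons(a, a)))  →  k(0, cons(cons(0, a), cons(a, a)))   [R3 at 1]
3. k(0, cons(cons(0, a), cons(a, a)))  →  a   [R3 at ε]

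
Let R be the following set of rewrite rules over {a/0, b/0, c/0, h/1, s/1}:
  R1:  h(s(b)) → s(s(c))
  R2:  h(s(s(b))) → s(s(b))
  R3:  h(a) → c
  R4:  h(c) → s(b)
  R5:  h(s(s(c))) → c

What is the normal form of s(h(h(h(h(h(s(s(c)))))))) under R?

1. s(h(h(h(h(h(s(s(c))))))))  →  s(h(h(h(h(c)))))   [R5 at 1.1.1.1.1]
2. s(h(h(h(h(c)))))  →  s(h(h(h(s(b)))))   [R4 at 1.1.1.1]
3. s(h(h(h(s(b)))))  →  s(h(h(s(s(c)))))   [R1 at 1.1.1]
4. s(h(h(s(s(c)))))  →  s(h(c))   [R5 at 1.1]
5. s(h(c))  →  s(s(b))   [R4 at 1]

s(s(b))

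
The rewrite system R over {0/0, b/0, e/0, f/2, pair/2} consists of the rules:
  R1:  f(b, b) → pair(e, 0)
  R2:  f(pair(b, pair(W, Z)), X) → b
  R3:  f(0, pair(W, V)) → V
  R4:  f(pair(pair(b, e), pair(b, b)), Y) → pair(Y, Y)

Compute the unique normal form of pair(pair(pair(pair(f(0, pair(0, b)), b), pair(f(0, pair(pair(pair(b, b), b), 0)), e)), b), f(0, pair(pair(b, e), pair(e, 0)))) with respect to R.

pair(pair(pair(pair(b, b), pair(0, e)), b), pair(e, 0))

1. pair(pair(pair(pair(f(0, pair(0, b)), b), pair(f(0, pair(pair(pair(b, b), b), 0)), e)), b), f(0, pair(pair(b, e), pair(e, 0))))  →  pair(pair(pair(pair(b, b), pair(f(0, pair(pair(pair(b, b), b), 0)), e)), b), f(0, pair(pair(b, e), pair(e, 0))))   [R3 at 1.1.1.1]
2. pair(pair(pair(pair(b, b), pair(f(0, pair(pair(pair(b, b), b), 0)), e)), b), f(0, pair(pair(b, e), pair(e, 0))))  →  pair(pair(pair(pair(b, b), pair(0, e)), b), f(0, pair(pair(b, e), pair(e, 0))))   [R3 at 1.1.2.1]
3. pair(pair(pair(pair(b, b), pair(0, e)), b), f(0, pair(pair(b, e), pair(e, 0))))  →  pair(pair(pair(pair(b, b), pair(0, e)), b), pair(e, 0))   [R3 at 2]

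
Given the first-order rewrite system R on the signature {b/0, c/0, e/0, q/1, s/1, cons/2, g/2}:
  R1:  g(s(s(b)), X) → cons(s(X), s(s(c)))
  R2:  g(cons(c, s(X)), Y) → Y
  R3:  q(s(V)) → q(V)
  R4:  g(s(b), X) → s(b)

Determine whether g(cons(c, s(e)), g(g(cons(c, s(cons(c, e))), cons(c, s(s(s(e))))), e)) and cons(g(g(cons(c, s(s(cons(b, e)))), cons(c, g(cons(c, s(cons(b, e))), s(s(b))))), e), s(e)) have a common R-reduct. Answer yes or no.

no — NF(t₁) = e, NF(t₂) = cons(e, s(e))

Reduce t₁ = g(cons(c, s(e)), g(g(cons(c, s(cons(c, e))), cons(c, s(s(s(e))))), e)):
1. g(cons(c, s(e)), g(g(cons(c, s(cons(c, e))), cons(c, s(s(s(e))))), e))  →  g(g(cons(c, s(cons(c, e))), cons(c, s(s(s(e))))), e)   [R2 at ε]
2. g(g(cons(c, s(cons(c, e))), cons(c, s(s(s(e))))), e)  →  g(cons(c, s(s(s(e)))), e)   [R2 at 1]
3. g(cons(c, s(s(s(e)))), e)  →  e   [R2 at ε]

Reduce t₂ = cons(g(g(cons(c, s(s(cons(b, e)))), cons(c, g(cons(c, s(cons(b, e))), s(s(b))))), e), s(e)):
1. cons(g(g(cons(c, s(s(cons(b, e)))), cons(c, g(cons(c, s(cons(b, e))), s(s(b))))), e), s(e))  →  cons(g(cons(c, g(cons(c, s(cons(b, e))), s(s(b)))), e), s(e))   [R2 at 1.1]
2. cons(g(cons(c, g(cons(c, s(cons(b, e))), s(s(b)))), e), s(e))  →  cons(g(cons(c, s(s(b))), e), s(e))   [R2 at 1.1.2]
3. cons(g(cons(c, s(s(b))), e), s(e))  →  cons(e, s(e))   [R2 at 1]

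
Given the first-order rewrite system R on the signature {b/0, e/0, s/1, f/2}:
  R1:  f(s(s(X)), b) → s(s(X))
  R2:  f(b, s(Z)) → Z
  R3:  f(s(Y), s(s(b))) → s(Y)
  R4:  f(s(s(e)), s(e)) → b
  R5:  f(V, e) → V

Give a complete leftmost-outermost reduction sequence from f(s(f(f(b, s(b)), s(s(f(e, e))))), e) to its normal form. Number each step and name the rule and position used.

s(s(e))

1. f(s(f(f(b, s(b)), s(s(f(e, e))))), e)  →  s(f(f(b, s(b)), s(s(f(e, e)))))   [R5 at ε]
2. s(f(f(b, s(b)), s(s(f(e, e)))))  →  s(f(b, s(s(f(e, e)))))   [R2 at 1.1]
3. s(f(b, s(s(f(e, e)))))  →  s(s(f(e, e)))   [R2 at 1]
4. s(s(f(e, e)))  →  s(s(e))   [R5 at 1.1]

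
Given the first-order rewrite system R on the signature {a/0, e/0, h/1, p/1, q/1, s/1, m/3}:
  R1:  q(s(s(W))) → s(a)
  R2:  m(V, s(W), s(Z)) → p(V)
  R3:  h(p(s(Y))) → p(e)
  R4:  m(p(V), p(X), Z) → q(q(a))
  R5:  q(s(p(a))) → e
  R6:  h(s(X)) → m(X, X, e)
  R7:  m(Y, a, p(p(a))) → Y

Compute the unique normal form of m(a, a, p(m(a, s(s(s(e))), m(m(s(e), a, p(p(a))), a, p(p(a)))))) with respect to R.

1. m(a, a, p(m(a, s(s(s(e))), m(m(s(e), a, p(p(a))), a, p(p(a))))))  →  m(a, a, p(m(a, s(s(s(e))), m(s(e), a, p(p(a))))))   [R7 at 3.1.3]
2. m(a, a, p(m(a, s(s(s(e))), m(s(e), a, p(p(a))))))  →  m(a, a, p(m(a, s(s(s(e))), s(e))))   [R7 at 3.1.3]
3. m(a, a, p(m(a, s(s(s(e))), s(e))))  →  m(a, a, p(p(a)))   [R2 at 3.1]
4. m(a, a, p(p(a)))  →  a   [R7 at ε]

a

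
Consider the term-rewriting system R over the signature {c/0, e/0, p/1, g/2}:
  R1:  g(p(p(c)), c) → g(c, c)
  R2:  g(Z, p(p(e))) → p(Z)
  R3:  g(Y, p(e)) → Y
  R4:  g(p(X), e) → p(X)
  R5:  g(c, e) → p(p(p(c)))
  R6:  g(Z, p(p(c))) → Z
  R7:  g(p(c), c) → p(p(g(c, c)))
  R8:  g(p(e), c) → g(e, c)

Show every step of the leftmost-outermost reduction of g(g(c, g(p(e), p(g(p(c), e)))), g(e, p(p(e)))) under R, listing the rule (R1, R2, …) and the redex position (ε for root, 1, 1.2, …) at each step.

c

1. g(g(c, g(p(e), p(g(p(c), e)))), g(e, p(p(e))))  →  g(g(c, g(p(e), p(p(c)))), g(e, p(p(e))))   [R4 at 1.2.2.1]
2. g(g(c, g(p(e), p(p(c)))), g(e, p(p(e))))  →  g(g(c, p(e)), g(e, p(p(e))))   [R6 at 1.2]
3. g(g(c, p(e)), g(e, p(p(e))))  →  g(c, g(e, p(p(e))))   [R3 at 1]
4. g(c, g(e, p(p(e))))  →  g(c, p(e))   [R2 at 2]
5. g(c, p(e))  →  c   [R3 at ε]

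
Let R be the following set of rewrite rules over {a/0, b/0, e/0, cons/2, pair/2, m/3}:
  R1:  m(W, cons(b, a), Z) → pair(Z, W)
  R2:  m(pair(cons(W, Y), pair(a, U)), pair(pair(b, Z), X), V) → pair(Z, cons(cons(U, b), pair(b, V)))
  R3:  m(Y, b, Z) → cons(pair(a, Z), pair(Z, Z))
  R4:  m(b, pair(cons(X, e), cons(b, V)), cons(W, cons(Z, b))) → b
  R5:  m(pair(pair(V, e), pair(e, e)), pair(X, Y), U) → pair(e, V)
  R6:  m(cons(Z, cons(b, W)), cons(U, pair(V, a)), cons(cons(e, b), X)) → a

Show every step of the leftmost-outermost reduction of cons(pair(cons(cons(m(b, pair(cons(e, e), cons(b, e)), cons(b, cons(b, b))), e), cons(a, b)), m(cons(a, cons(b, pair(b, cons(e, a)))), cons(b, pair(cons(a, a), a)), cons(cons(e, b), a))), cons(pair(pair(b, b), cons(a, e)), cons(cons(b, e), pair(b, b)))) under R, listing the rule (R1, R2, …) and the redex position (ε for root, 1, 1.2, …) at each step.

cons(pair(cons(cons(b, e), cons(a, b)), a), cons(pair(pair(b, b), cons(a, e)), cons(cons(b, e), pair(b, b))))

1. cons(pair(cons(cons(m(b, pair(cons(e, e), cons(b, e)), cons(b, cons(b, b))), e), cons(a, b)), m(cons(a, cons(b, pair(b, cons(e, a)))), cons(b, pair(cons(a, a), a)), cons(cons(e, b), a))), cons(pair(pair(b, b), cons(a, e)), cons(cons(b, e), pair(b, b))))  →  cons(pair(cons(cons(b, e), cons(a, b)), m(cons(a, cons(b, pair(b, cons(e, a)))), cons(b, pair(cons(a, a), a)), cons(cons(e, b), a))), cons(pair(pair(b, b), cons(a, e)), cons(cons(b, e), pair(b, b))))   [R4 at 1.1.1.1]
2. cons(pair(cons(cons(b, e), cons(a, b)), m(cons(a, cons(b, pair(b, cons(e, a)))), cons(b, pair(cons(a, a), a)), cons(cons(e, b), a))), cons(pair(pair(b, b), cons(a, e)), cons(cons(b, e), pair(b, b))))  →  cons(pair(cons(cons(b, e), cons(a, b)), a), cons(pair(pair(b, b), cons(a, e)), cons(cons(b, e), pair(b, b))))   [R6 at 1.2]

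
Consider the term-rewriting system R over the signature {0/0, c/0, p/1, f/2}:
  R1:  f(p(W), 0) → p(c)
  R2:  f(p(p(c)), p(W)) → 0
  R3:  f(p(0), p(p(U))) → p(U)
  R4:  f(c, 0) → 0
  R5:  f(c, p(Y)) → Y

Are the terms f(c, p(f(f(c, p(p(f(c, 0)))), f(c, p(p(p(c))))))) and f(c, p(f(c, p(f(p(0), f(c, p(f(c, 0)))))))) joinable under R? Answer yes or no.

Reduce t₁ = f(c, p(f(f(c, p(p(f(c, 0)))), f(c, p(p(p(c))))))):
1. f(c, p(f(f(c, p(p(f(c, 0)))), f(c, p(p(p(c)))))))  →  f(f(c, p(p(f(c, 0)))), f(c, p(p(p(c)))))   [R5 at ε]
2. f(f(c, p(p(f(c, 0)))), f(c, p(p(p(c)))))  →  f(p(f(c, 0)), f(c, p(p(p(c)))))   [R5 at 1]
3. f(p(f(c, 0)), f(c, p(p(p(c)))))  →  f(p(0), f(c, p(p(p(c)))))   [R4 at 1.1]
4. f(p(0), f(c, p(p(p(c)))))  →  f(p(0), p(p(c)))   [R5 at 2]
5. f(p(0), p(p(c)))  →  p(c)   [R3 at ε]

Reduce t₂ = f(c, p(f(c, p(f(p(0), f(c, p(f(c, 0)))))))):
1. f(c, p(f(c, p(f(p(0), f(c, p(f(c, 0))))))))  →  f(c, p(f(p(0), f(c, p(f(c, 0))))))   [R5 at ε]
2. f(c, p(f(p(0), f(c, p(f(c, 0))))))  →  f(p(0), f(c, p(f(c, 0))))   [R5 at ε]
3. f(p(0), f(c, p(f(c, 0))))  →  f(p(0), f(c, 0))   [R5 at 2]
4. f(p(0), f(c, 0))  →  f(p(0), 0)   [R4 at 2]
5. f(p(0), 0)  →  p(c)   [R1 at ε]

yes — NF(t₁) = p(c), NF(t₂) = p(c)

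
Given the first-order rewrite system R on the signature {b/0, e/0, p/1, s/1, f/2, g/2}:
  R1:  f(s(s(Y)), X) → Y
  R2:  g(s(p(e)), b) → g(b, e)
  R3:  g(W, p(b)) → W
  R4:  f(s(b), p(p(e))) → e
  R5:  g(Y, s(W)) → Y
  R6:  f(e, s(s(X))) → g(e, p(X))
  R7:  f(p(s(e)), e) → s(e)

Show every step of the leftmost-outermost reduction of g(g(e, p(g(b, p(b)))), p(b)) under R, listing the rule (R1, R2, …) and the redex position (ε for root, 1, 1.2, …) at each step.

e

1. g(g(e, p(g(b, p(b)))), p(b))  →  g(e, p(g(b, p(b))))   [R3 at ε]
2. g(e, p(g(b, p(b))))  →  g(e, p(b))   [R3 at 2.1]
3. g(e, p(b))  →  e   [R3 at ε]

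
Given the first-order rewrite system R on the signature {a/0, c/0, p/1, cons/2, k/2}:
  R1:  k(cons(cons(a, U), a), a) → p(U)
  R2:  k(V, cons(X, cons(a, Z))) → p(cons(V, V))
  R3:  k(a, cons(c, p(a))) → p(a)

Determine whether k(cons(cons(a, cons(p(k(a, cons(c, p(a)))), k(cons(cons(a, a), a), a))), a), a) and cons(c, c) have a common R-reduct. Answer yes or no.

no — NF(t₁) = p(cons(p(p(a)), p(a))), NF(t₂) = cons(c, c)

Reduce t₁ = k(cons(cons(a, cons(p(k(a, cons(c, p(a)))), k(cons(cons(a, a), a), a))), a), a):
1. k(cons(cons(a, cons(p(k(a, cons(c, p(a)))), k(cons(cons(a, a), a), a))), a), a)  →  p(cons(p(k(a, cons(c, p(a)))), k(cons(cons(a, a), a), a)))   [R1 at ε]
2. p(cons(p(k(a, cons(c, p(a)))), k(cons(cons(a, a), a), a)))  →  p(cons(p(p(a)), k(cons(cons(a, a), a), a)))   [R3 at 1.1.1]
3. p(cons(p(p(a)), k(cons(cons(a, a), a), a)))  →  p(cons(p(p(a)), p(a)))   [R1 at 1.2]

Reduce t₂ = cons(c, c):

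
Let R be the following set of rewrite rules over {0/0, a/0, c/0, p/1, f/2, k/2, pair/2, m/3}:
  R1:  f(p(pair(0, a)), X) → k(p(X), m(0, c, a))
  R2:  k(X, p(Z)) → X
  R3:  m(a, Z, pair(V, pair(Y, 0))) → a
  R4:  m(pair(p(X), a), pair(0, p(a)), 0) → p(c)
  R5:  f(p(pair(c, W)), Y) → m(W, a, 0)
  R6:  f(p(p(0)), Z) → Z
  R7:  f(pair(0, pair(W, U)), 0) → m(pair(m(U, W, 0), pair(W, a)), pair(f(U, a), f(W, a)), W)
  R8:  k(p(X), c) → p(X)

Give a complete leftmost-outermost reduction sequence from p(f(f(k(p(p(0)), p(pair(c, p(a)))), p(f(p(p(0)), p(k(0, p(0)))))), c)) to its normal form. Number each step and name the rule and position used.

p(c)

1. p(f(f(k(p(p(0)), p(pair(c, p(a)))), p(f(p(p(0)), p(k(0, p(0)))))), c))  →  p(f(f(p(p(0)), p(f(p(p(0)), p(k(0, p(0)))))), c))   [R2 at 1.1.1]
2. p(f(f(p(p(0)), p(f(p(p(0)), p(k(0, p(0)))))), c))  →  p(f(p(f(p(p(0)), p(k(0, p(0))))), c))   [R6 at 1.1]
3. p(f(p(f(p(p(0)), p(k(0, p(0))))), c))  →  p(f(p(p(k(0, p(0)))), c))   [R6 at 1.1.1]
4. p(f(p(p(k(0, p(0)))), c))  →  p(f(p(p(0)), c))   [R2 at 1.1.1.1]
5. p(f(p(p(0)), c))  →  p(c)   [R6 at 1]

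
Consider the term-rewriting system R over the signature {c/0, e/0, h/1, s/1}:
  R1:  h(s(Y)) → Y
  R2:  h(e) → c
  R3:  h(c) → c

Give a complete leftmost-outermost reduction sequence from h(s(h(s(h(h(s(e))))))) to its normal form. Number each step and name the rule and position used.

1. h(s(h(s(h(h(s(e)))))))  →  h(s(h(h(s(e)))))   [R1 at ε]
2. h(s(h(h(s(e)))))  →  h(h(s(e)))   [R1 at ε]
3. h(h(s(e)))  →  h(e)   [R1 at 1]
4. h(e)  →  c   [R2 at ε]

c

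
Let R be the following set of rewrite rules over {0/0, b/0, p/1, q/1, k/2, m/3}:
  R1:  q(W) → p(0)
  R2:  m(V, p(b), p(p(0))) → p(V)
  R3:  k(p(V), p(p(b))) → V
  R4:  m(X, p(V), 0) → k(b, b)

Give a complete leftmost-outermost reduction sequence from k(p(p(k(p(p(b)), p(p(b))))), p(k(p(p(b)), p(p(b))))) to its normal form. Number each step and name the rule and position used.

1. k(p(p(k(p(p(b)), p(p(b))))), p(k(p(p(b)), p(p(b)))))  →  k(p(p(p(b))), p(k(p(p(b)), p(p(b)))))   [R3 at 1.1.1]
2. k(p(p(p(b))), p(k(p(p(b)), p(p(b)))))  →  k(p(p(p(b))), p(p(b)))   [R3 at 2.1]
3. k(p(p(p(b))), p(p(b)))  →  p(p(b))   [R3 at ε]

p(p(b))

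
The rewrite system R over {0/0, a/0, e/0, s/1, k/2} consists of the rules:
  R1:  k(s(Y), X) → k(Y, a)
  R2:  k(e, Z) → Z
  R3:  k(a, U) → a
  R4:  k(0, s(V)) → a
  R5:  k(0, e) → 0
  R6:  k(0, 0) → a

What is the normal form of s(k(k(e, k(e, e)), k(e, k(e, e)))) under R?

s(e)

1. s(k(k(e, k(e, e)), k(e, k(e, e))))  →  s(k(k(e, e), k(e, k(e, e))))   [R2 at 1.1]
2. s(k(k(e, e), k(e, k(e, e))))  →  s(k(e, k(e, k(e, e))))   [R2 at 1.1]
3. s(k(e, k(e, k(e, e))))  →  s(k(e, k(e, e)))   [R2 at 1]
4. s(k(e, k(e, e)))  →  s(k(e, e))   [R2 at 1]
5. s(k(e, e))  →  s(e)   [R2 at 1]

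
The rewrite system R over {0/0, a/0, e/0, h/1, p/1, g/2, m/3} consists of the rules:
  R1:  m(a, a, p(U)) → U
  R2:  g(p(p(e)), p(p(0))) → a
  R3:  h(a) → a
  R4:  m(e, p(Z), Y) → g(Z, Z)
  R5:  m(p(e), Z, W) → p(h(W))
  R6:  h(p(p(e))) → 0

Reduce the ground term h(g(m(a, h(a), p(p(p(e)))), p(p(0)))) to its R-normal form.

1. h(g(m(a, h(a), p(p(p(e)))), p(p(0))))  →  h(g(m(a, a, p(p(p(e)))), p(p(0))))   [R3 at 1.1.2]
2. h(g(m(a, a, p(p(p(e)))), p(p(0))))  →  h(g(p(p(e)), p(p(0))))   [R1 at 1.1]
3. h(g(p(p(e)), p(p(0))))  →  h(a)   [R2 at 1]
4. h(a)  →  a   [R3 at ε]

a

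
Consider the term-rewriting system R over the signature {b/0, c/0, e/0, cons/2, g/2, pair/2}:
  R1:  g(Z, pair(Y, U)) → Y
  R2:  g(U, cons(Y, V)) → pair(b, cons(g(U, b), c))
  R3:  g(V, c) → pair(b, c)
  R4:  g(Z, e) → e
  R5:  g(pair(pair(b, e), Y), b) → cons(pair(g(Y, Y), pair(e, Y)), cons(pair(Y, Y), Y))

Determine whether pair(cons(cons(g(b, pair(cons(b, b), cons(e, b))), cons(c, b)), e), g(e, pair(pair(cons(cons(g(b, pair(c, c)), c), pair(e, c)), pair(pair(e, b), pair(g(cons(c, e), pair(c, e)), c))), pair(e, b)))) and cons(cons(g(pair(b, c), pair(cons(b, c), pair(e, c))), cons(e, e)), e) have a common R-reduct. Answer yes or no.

no — NF(t₁) = pair(cons(cons(cons(b, b), cons(c, b)), e), pair(cons(cons(c, c), pair(e, c)), pair(pair(e, b), pair(c, c)))), NF(t₂) = cons(cons(cons(b, c), cons(e, e)), e)

Reduce t₁ = pair(cons(cons(g(b, pair(cons(b, b), cons(e, b))), cons(c, b)), e), g(e, pair(pair(cons(cons(g(b, pair(c, c)), c), pair(e, c)), pair(pair(e, b), pair(g(cons(c, e), pair(c, e)), c))), pair(e, b)))):
1. pair(cons(cons(g(b, pair(cons(b, b), cons(e, b))), cons(c, b)), e), g(e, pair(pair(cons(cons(g(b, pair(c, c)), c), pair(e, c)), pair(pair(e, b), pair(g(cons(c, e), pair(c, e)), c))), pair(e, b))))  →  pair(cons(cons(cons(b, b), cons(c, b)), e), g(e, pair(pair(cons(cons(g(b, pair(c, c)), c), pair(e, c)), pair(pair(e, b), pair(g(cons(c, e), pair(c, e)), c))), pair(e, b))))   [R1 at 1.1.1]
2. pair(cons(cons(cons(b, b), cons(c, b)), e), g(e, pair(pair(cons(cons(g(b, pair(c, c)), c), pair(e, c)), pair(pair(e, b), pair(g(cons(c, e), pair(c, e)), c))), pair(e, b))))  →  pair(cons(cons(cons(b, b), cons(c, b)), e), pair(cons(cons(g(b, pair(c, c)), c), pair(e, c)), pair(pair(e, b), pair(g(cons(c, e), pair(c, e)), c))))   [R1 at 2]
3. pair(cons(cons(cons(b, b), cons(c, b)), e), pair(cons(cons(g(b, pair(c, c)), c), pair(e, c)), pair(pair(e, b), pair(g(cons(c, e), pair(c, e)), c))))  →  pair(cons(cons(cons(b, b), cons(c, b)), e), pair(cons(cons(c, c), pair(e, c)), pair(pair(e, b), pair(g(cons(c, e), pair(c, e)), c))))   [R1 at 2.1.1.1]
4. pair(cons(cons(cons(b, b), cons(c, b)), e), pair(cons(cons(c, c), pair(e, c)), pair(pair(e, b), pair(g(cons(c, e), pair(c, e)), c))))  →  pair(cons(cons(cons(b, b), cons(c, b)), e), pair(cons(cons(c, c), pair(e, c)), pair(pair(e, b), pair(c, c))))   [R1 at 2.2.2.1]

Reduce t₂ = cons(cons(g(pair(b, c), pair(cons(b, c), pair(e, c))), cons(e, e)), e):
1. cons(cons(g(pair(b, c), pair(cons(b, c), pair(e, c))), cons(e, e)), e)  →  cons(cons(cons(b, c), cons(e, e)), e)   [R1 at 1.1]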